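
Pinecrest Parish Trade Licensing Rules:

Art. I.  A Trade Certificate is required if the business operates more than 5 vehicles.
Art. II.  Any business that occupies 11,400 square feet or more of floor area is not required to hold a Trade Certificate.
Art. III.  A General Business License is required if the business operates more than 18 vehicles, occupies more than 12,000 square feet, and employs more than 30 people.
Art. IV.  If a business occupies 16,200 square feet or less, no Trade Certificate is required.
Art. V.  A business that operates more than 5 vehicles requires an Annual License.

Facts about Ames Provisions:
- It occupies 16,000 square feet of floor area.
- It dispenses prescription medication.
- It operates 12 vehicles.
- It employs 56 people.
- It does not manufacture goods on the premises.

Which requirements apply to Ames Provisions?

Annual License

Art. I. vehicles 12 > 5 → Trade Certificate required.
Art. II. floor area 16,000 square feet ≥ 11,400 square feet → exempt from Trade Certificate.
Art. III. vehicles 12 ≤ 18; floor area 16,000 square feet > 12,000 square feet; employees 56 > 30 → General Business License not required.
Art. IV. floor area 16,000 square feet ≤ 16,200 square feet → exempt from Trade Certificate.
Art. V. vehicles 12 > 5 → Annual License required.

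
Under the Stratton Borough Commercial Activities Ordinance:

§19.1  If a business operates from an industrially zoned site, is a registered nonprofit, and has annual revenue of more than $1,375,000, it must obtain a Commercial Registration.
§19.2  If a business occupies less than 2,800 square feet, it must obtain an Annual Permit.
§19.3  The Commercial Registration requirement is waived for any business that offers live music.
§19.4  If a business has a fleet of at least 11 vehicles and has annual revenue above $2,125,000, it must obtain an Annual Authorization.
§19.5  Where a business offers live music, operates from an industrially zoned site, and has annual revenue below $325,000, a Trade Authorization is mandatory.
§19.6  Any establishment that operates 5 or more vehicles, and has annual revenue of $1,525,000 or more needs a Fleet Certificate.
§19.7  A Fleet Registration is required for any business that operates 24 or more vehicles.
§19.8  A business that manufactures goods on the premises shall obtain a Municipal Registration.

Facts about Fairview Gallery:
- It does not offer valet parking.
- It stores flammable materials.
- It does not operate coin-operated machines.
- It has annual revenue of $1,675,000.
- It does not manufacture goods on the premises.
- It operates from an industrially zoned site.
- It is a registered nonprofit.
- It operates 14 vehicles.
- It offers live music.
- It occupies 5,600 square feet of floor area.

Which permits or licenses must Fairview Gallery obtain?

§19.1 operates from an industrially zoned site; is a registered nonprofit; revenue $1,675,000 > $1,375,000 → Commercial Registration required.
§19.2 floor area 5,600 square feet ≥ 2,800 square feet → Annual Permit not required.
§19.3 offers live music → exempt from Commercial Registration.
§19.4 vehicles 14 ≥ 11; revenue $1,675,000 ≤ $2,125,000 → Annual Authorization not required.
§19.5 offers live music; operates from an industrially zoned site; revenue $1,675,000 ≥ $325,000 → Trade Authorization not required.
§19.6 vehicles 14 ≥ 5; revenue $1,675,000 ≥ $1,525,000 → Fleet Certificate required.
§19.7 vehicles 14 < 24 → Fleet Registration not required.
§19.8 does not manufacture goods on the premises → Municipal Registration not required.

Fleet Certificate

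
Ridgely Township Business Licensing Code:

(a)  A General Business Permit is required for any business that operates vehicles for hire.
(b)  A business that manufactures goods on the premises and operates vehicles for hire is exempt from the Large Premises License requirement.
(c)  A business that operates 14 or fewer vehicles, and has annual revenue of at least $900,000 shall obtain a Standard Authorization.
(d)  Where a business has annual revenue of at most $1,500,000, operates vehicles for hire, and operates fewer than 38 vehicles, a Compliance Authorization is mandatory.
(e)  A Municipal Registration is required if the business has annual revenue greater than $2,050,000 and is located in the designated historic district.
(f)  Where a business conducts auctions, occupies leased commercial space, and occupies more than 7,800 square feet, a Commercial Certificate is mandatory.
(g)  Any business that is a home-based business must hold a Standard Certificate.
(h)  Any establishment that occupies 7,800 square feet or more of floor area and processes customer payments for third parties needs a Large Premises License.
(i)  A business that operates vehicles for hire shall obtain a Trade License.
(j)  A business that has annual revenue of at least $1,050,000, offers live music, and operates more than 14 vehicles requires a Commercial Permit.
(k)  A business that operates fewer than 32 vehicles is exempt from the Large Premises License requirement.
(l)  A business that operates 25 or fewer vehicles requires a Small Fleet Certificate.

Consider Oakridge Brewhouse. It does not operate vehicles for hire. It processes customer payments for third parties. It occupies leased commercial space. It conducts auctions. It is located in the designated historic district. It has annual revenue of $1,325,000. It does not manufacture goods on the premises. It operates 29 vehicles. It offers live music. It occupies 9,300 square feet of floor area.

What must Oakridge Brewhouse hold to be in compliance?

(a) does not operate vehicles for hire → General Business Permit not required.
(b) does not manufacture goods on the premises; does not operate vehicles for hire → Large Premises License exemption does not apply.
(c) vehicles 29 > 14; revenue $1,325,000 ≥ $900,000 → Standard Authorization not required.
(d) revenue $1,325,000 ≤ $1,500,000; does not operate vehicles for hire; vehicles 29 < 38 → Compliance Authorization not required.
(e) revenue $1,325,000 ≤ $2,050,000; is located in the designated historic district → Municipal Registration not required.
(f) conducts auctions; occupies leased commercial space; floor area 9,300 square feet > 7,800 square feet → Commercial Certificate required.
(g) occupies leased commercial space (not: is a home-based business) → Standard Certificate not required.
(h) floor area 9,300 square feet ≥ 7,800 square feet; processes customer payments for third parties → Large Premises License required.
(i) does not operate vehicles for hire → Trade License not required.
(j) revenue $1,325,000 ≥ $1,050,000; offers live music; vehicles 29 > 14 → Commercial Permit required.
(k) vehicles 29 < 32 → exempt from Large Premises License.
(l) vehicles 29 > 25 → Small Fleet Certificate not required.

Commercial Certificate, Commercial Permit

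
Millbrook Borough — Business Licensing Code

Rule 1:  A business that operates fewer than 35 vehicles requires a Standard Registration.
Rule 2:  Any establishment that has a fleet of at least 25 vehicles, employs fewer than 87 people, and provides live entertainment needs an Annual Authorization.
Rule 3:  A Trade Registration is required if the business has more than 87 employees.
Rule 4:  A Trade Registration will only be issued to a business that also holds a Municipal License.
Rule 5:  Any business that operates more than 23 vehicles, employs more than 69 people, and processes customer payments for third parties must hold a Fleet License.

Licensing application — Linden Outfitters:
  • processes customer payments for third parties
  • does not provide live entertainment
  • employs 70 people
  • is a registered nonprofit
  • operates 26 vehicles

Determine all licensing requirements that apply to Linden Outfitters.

Rule 1: vehicles 26 < 35 → Standard Registration required.
Rule 2: vehicles 26 ≥ 25; employees 70 < 87; does not provide live entertainment → Annual Authorization not required.
Rule 3: employees 70 ≤ 87 → Trade Registration not required.
Rule 4: Trade Registration is not required → no effect.
Rule 5: vehicles 26 > 23; employees 70 > 69; processes customer payments for third parties → Fleet License required.

Fleet License, Standard Registration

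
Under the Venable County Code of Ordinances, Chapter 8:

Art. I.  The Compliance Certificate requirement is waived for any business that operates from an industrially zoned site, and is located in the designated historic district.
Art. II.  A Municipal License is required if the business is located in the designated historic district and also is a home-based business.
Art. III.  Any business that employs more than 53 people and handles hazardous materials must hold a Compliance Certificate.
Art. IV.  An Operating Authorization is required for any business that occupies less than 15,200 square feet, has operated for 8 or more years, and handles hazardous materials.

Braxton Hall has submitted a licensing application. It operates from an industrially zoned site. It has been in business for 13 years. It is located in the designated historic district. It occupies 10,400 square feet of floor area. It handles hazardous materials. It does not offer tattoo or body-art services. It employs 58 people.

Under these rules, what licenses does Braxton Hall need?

Art. I. operates from an industrially zoned site; is located in the designated historic district → exempt from Compliance Certificate.
Art. II. is located in the designated historic district; operates from an industrially zoned site (not: is a home-based business) → Municipal License not required.
Art. III. employees 58 > 53; handles hazardous materials → Compliance Certificate required.
Art. IV. floor area 10,400 square feet < 15,200 square feet; years in business 13 ≥ 8; handles hazardous materials → Operating Authorization required.

Operating Authorization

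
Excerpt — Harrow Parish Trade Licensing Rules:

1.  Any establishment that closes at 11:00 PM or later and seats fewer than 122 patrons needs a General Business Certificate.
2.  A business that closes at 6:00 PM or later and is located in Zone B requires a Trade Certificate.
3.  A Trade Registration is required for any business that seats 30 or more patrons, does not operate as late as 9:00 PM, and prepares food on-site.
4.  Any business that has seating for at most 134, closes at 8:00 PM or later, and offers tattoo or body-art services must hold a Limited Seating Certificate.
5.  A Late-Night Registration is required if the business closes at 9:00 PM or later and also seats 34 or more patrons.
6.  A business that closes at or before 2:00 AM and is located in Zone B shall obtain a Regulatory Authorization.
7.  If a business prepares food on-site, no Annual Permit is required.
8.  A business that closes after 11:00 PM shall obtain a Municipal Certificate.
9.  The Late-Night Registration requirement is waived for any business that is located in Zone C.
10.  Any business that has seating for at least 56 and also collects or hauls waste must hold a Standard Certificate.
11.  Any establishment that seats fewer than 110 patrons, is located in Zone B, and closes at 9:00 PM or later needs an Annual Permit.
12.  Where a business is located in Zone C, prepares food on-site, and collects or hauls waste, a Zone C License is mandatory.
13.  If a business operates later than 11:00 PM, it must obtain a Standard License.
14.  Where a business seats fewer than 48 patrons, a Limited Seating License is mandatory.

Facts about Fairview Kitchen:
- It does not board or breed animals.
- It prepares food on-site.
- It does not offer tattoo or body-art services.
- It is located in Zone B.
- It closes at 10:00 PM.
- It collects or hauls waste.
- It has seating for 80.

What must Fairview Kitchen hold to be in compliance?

Late-Night Registration, Regulatory Authorization, Standard Certificate, Trade Certificate

1. closes 10:00 PM, at/before 11:00 PM; seating 80 < 122 → General Business Certificate not required.
2. closes 10:00 PM, after 6:00 PM; is located in Zone B → Trade Certificate required.
3. seating 80 ≥ 30; closes 10:00 PM, after 9:00 PM; prepares food on-site → Trade Registration not required.
4. seating 80 ≤ 134; closes 10:00 PM, after 8:00 PM; does not offer tattoo or body-art services → Limited Seating Certificate not required.
5. closes 10:00 PM, after 9:00 PM; seating 80 ≥ 34 → Late-Night Registration required.
6. closes 10:00 PM, at/before 2:00 AM; is located in Zone B → Regulatory Authorization required.
7. prepares food on-site → exempt from Annual Permit.
8. closes 10:00 PM, at/before 11:00 PM → Municipal Certificate not required.
9. is located in Zone B (not: is located in Zone C) → Late-Night Registration exemption does not apply.
10. seating 80 ≥ 56; collects or hauls waste → Standard Certificate required.
11. seating 80 < 110; is located in Zone B; closes 10:00 PM, after 9:00 PM → Annual Permit required.
12. is located in Zone B (not: is located in Zone C); prepares food on-site; collects or hauls waste → Zone C License not required.
13. closes 10:00 PM, at/before 11:00 PM → Standard License not required.
14. seating 80 ≥ 48 → Limited Seating License not required.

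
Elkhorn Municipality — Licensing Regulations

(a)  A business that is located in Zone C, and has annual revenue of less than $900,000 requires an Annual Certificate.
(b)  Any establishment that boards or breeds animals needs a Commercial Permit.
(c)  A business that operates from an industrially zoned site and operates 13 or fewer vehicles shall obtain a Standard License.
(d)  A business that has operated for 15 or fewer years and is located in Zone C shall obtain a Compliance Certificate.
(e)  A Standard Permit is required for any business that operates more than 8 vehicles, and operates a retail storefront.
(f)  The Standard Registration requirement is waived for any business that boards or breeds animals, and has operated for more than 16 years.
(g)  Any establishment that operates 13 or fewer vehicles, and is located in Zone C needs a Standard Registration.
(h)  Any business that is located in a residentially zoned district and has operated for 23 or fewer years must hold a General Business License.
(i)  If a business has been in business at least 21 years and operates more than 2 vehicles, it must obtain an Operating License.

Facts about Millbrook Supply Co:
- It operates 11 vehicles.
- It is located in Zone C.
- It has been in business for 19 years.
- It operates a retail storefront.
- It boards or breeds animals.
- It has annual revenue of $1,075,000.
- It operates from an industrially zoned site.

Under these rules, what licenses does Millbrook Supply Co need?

(a) is located in Zone C; revenue $1,075,000 ≥ $900,000 → Annual Certificate not required.
(b) boards or breeds animals → Commercial Permit required.
(c) operates from an industrially zoned site; vehicles 11 ≤ 13 → Standard License required.
(d) years in business 19 > 15; is located in Zone C → Compliance Certificate not required.
(e) vehicles 11 > 8; operates a retail storefront → Standard Permit required.
(f) boards or breeds animals; years in business 19 > 16 → exempt from Standard Registration.
(g) vehicles 11 ≤ 13; is located in Zone C → Standard Registration required.
(h) is located in Zone C (not: is located in a residentially zoned district); years in business 19 ≤ 23 → General Business License not required.
(i) years in business 19 < 21; vehicles 11 > 2 → Operating License not required.

Commercial Permit, Standard License, Standard Permit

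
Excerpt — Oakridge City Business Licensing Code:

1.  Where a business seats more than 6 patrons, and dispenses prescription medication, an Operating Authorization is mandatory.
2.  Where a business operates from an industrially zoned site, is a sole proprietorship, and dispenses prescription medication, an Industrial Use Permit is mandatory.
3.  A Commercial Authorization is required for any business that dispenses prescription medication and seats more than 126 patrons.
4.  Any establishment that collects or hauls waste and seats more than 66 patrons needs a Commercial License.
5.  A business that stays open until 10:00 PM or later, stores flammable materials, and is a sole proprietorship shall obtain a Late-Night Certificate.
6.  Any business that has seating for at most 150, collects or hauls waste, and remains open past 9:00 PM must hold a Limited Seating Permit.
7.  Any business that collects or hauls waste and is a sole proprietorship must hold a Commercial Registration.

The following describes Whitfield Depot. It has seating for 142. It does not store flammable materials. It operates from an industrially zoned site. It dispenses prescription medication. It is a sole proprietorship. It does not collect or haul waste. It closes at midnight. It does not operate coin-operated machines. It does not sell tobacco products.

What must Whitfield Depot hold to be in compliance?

1. seating 142 > 6; dispenses prescription medication → Operating Authorization required.
2. operates from an industrially zoned site; is a sole proprietorship; dispenses prescription medication → Industrial Use Permit required.
3. dispenses prescription medication; seating 142 > 126 → Commercial Authorization required.
4. does not collect or haul waste; seating 142 > 66 → Commercial License not required.
5. closes midnight, after 10:00 PM; does not store flammable materials; is a sole proprietorship → Late-Night Certificate not required.
6. seating 142 ≤ 150; does not collect or haul waste; closes midnight, after 9:00 PM → Limited Seating Permit not required.
7. does not collect or haul waste; is a sole proprietorship → Commercial Registration not required.

Commercial Authorization, Industrial Use Permit, Operating Authorization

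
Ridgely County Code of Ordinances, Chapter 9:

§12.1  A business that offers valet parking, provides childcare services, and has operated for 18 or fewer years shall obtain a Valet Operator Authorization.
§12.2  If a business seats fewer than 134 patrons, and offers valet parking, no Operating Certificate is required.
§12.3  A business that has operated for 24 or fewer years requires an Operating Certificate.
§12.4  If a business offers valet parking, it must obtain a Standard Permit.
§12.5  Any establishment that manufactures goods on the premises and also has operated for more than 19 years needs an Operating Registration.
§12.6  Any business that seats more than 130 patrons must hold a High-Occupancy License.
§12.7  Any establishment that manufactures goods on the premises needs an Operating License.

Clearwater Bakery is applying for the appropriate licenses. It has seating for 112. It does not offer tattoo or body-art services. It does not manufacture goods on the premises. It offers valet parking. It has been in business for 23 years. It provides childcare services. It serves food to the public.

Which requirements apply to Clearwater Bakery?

§12.1 offers valet parking; provides childcare services; years in business 23 > 18 → Valet Operator Authorization not required.
§12.2 seating 112 < 134; offers valet parking → exempt from Operating Certificate.
§12.3 years in business 23 ≤ 24 → Operating Certificate required.
§12.4 offers valet parking → Standard Permit required.
§12.5 does not manufacture goods on the premises; years in business 23 > 19 → Operating Registration not required.
§12.6 seating 112 ≤ 130 → High-Occupancy License not required.
§12.7 does not manufacture goods on the premises → Operating License not required.

Standard Permit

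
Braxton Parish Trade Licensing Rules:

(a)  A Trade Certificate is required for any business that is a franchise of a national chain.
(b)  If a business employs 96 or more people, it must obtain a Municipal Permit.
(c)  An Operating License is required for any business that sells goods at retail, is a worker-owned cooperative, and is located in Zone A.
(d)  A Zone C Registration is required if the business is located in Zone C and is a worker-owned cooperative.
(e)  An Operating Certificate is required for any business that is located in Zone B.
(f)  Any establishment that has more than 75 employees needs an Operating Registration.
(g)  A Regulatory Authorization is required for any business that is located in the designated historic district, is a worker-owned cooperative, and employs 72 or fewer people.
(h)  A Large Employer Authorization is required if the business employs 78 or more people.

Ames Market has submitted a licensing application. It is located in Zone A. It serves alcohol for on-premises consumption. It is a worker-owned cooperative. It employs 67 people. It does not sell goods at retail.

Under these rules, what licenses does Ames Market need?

(a) is a worker-owned cooperative (not: is a franchise of a national chain) → Trade Certificate not required.
(b) employees 67 < 96 → Municipal Permit not required.
(c) does not sell goods at retail; is a worker-owned cooperative; is located in Zone A → Operating License not required.
(d) is located in Zone A (not: is located in Zone C); is a worker-owned cooperative → Zone C Registration not required.
(e) is located in Zone A (not: is located in Zone B) → Operating Certificate not required.
(f) employees 67 ≤ 75 → Operating Registration not required.
(g) is located in Zone A (not: is located in the designated historic district); is a worker-owned cooperative; employees 67 ≤ 72 → Regulatory Authorization not required.
(h) employees 67 < 78 → Large Employer Authorization not required.

None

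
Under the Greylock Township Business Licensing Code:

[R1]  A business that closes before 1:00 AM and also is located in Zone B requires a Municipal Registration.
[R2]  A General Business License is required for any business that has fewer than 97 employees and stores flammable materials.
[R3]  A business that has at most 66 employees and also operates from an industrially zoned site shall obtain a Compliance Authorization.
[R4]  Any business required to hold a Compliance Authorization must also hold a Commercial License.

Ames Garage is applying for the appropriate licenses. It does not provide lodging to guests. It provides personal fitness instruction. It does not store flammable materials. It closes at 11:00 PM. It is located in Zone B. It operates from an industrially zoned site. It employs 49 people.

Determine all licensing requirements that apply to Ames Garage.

Commercial License, Compliance Authorization, Municipal Registration

[R1] closes 11:00 PM, at/before 1:00 AM; is located in Zone B → Municipal Registration required.
[R2] employees 49 < 97; does not store flammable materials → General Business License not required.
[R3] employees 49 ≤ 66; operates from an industrially zoned site → Compliance Authorization required.
[R4] Compliance Authorization is required → Commercial License also required.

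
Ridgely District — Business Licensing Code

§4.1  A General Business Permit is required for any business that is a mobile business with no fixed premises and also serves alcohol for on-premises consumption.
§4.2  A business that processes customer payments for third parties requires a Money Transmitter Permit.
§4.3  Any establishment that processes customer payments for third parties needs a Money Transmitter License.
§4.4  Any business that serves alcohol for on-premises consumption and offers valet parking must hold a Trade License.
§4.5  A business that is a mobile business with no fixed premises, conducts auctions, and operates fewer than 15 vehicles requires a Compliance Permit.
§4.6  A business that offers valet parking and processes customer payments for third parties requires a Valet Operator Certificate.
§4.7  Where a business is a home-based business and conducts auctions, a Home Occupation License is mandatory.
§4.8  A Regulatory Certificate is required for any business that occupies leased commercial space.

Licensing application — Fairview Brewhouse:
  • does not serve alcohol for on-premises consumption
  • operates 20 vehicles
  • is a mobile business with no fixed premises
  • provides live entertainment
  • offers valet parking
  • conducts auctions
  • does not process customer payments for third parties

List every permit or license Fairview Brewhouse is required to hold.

§4.1 is a mobile business with no fixed premises; does not serve alcohol for on-premises consumption → General Business Permit not required.
§4.2 does not process customer payments for third parties → Money Transmitter Permit not required.
§4.3 does not process customer payments for third parties → Money Transmitter License not required.
§4.4 does not serve alcohol for on-premises consumption; offers valet parking → Trade License not required.
§4.5 is a mobile business with no fixed premises; conducts auctions; vehicles 20 ≥ 15 → Compliance Permit not required.
§4.6 offers valet parking; does not process customer payments for third parties → Valet Operator Certificate not required.
§4.7 is a mobile business with no fixed premises (not: is a home-based business); conducts auctions → Home Occupation License not required.
§4.8 is a mobile business with no fixed premises (not: occupies leased commercial space) → Regulatory Certificate not required.

None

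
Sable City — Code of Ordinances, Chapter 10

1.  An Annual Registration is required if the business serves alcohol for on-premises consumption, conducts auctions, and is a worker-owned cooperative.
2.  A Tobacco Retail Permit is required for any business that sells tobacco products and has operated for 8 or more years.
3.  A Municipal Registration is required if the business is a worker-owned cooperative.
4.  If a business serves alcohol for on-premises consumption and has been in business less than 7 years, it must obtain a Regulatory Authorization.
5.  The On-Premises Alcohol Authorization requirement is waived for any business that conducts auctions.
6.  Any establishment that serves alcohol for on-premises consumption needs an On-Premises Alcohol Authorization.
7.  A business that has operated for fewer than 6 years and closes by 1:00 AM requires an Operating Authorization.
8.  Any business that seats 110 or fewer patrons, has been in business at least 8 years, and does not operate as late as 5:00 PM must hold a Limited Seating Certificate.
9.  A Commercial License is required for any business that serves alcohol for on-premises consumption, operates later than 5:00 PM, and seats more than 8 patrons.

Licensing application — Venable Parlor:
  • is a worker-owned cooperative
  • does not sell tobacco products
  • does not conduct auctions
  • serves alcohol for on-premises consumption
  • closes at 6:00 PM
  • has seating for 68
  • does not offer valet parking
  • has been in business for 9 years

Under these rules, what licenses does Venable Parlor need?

1. serves alcohol for on-premises consumption; does not conduct auctions; is a worker-owned cooperative → Annual Registration not required.
2. does not sell tobacco products; years in business 9 ≥ 8 → Tobacco Retail Permit not required.
3. is a worker-owned cooperative → Municipal Registration required.
4. serves alcohol for on-premises consumption; years in business 9 ≥ 7 → Regulatory Authorization not required.
5. does not conduct auctions → On-Premises Alcohol Authorization exemption does not apply.
6. serves alcohol for on-premises consumption → On-Premises Alcohol Authorization required.
7. years in business 9 ≥ 6; closes 6:00 PM, at/before 1:00 AM → Operating Authorization not required.
8. seating 68 ≤ 110; years in business 9 ≥ 8; closes 6:00 PM, after 5:00 PM → Limited Seating Certificate not required.
9. serves alcohol for on-premises consumption; closes 6:00 PM, after 5:00 PM; seating 68 > 8 → Commercial License required.

Commercial License, Municipal Registration, On-Premises Alcohol Authorization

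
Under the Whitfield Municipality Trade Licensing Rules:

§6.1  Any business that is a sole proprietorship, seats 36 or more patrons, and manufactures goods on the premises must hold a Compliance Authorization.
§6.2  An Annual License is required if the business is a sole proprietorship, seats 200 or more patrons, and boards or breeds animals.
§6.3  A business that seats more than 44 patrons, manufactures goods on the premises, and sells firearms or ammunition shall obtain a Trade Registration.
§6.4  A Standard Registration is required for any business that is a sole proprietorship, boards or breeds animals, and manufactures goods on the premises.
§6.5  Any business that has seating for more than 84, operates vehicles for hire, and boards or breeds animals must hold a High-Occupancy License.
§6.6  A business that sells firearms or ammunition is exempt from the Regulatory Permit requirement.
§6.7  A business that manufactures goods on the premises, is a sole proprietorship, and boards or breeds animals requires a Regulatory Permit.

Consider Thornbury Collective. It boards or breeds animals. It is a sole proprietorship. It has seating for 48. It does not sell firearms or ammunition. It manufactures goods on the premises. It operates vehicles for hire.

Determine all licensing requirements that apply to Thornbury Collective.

§6.1 is a sole proprietorship; seating 48 ≥ 36; manufactures goods on the premises → Compliance Authorization required.
§6.2 is a sole proprietorship; seating 48 < 200; boards or breeds animals → Annual License not required.
§6.3 seating 48 > 44; manufactures goods on the premises; does not sell firearms or ammunition → Trade Registration not required.
§6.4 is a sole proprietorship; boards or breeds animals; manufactures goods on the premises → Standard Registration required.
§6.5 seating 48 ≤ 84; operates vehicles for hire; boards or breeds animals → High-Occupancy License not required.
§6.6 does not sell firearms or ammunition → Regulatory Permit exemption does not apply.
§6.7 manufactures goods on the premises; is a sole proprietorship; boards or breeds animals → Regulatory Permit required.

Compliance Authorization, Regulatory Permit, Standard Registration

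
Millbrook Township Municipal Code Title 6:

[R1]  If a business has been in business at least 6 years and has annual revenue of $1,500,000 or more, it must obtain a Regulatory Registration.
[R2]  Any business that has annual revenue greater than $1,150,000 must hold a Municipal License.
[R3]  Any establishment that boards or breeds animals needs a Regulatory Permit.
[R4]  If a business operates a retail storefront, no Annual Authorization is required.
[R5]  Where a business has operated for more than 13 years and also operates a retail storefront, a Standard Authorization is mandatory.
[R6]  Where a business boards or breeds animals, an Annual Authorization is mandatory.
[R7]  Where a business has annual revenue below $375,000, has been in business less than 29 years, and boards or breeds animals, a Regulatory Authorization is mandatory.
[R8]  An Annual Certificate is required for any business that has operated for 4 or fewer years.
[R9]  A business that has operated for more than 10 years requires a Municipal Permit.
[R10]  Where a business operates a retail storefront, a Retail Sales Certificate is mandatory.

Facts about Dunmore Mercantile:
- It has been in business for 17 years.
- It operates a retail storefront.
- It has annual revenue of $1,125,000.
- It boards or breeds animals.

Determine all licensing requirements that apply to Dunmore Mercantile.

[R1] years in business 17 ≥ 6; revenue $1,125,000 < $1,500,000 → Regulatory Registration not required.
[R2] revenue $1,125,000 ≤ $1,150,000 → Municipal License not required.
[R3] boards or breeds animals → Regulatory Permit required.
[R4] operates a retail storefront → exempt from Annual Authorization.
[R5] years in business 17 > 13; operates a retail storefront → Standard Authorization required.
[R6] boards or breeds animals → Annual Authorization required.
[R7] revenue $1,125,000 ≥ $375,000; years in business 17 < 29; boards or breeds animals → Regulatory Authorization not required.
[R8] years in business 17 > 4 → Annual Certificate not required.
[R9] years in business 17 > 10 → Municipal Permit required.
[R10] operates a retail storefront → Retail Sales Certificate required.

Municipal Permit, Regulatory Permit, Retail Sales Certificate, Standard Authorization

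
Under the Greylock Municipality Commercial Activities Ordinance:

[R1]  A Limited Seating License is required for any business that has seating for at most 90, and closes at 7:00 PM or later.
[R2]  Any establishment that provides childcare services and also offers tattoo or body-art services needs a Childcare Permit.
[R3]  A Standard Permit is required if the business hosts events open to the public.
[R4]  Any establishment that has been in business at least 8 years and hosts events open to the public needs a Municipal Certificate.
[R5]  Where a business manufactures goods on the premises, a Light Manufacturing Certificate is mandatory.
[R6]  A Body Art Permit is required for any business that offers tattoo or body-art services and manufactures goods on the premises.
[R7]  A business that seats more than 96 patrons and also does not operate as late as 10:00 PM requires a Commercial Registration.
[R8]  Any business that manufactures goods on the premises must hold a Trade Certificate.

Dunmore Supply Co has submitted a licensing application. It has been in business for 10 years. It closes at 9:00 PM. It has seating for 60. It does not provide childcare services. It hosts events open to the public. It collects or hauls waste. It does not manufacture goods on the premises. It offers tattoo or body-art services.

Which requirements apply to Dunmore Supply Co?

Limited Seating License, Municipal Certificate, Standard Permit

[R1] seating 60 ≤ 90; closes 9:00 PM, after 7:00 PM → Limited Seating License required.
[R2] does not provide childcare services; offers tattoo or body-art services → Childcare Permit not required.
[R3] hosts events open to the public → Standard Permit required.
[R4] years in business 10 ≥ 8; hosts events open to the public → Municipal Certificate required.
[R5] does not manufacture goods on the premises → Light Manufacturing Certificate not required.
[R6] offers tattoo or body-art services; does not manufacture goods on the premises → Body Art Permit not required.
[R7] seating 60 ≤ 96; closes 9:00 PM, at/before 10:00 PM → Commercial Registration not required.
[R8] does not manufacture goods on the premises → Trade Certificate not required.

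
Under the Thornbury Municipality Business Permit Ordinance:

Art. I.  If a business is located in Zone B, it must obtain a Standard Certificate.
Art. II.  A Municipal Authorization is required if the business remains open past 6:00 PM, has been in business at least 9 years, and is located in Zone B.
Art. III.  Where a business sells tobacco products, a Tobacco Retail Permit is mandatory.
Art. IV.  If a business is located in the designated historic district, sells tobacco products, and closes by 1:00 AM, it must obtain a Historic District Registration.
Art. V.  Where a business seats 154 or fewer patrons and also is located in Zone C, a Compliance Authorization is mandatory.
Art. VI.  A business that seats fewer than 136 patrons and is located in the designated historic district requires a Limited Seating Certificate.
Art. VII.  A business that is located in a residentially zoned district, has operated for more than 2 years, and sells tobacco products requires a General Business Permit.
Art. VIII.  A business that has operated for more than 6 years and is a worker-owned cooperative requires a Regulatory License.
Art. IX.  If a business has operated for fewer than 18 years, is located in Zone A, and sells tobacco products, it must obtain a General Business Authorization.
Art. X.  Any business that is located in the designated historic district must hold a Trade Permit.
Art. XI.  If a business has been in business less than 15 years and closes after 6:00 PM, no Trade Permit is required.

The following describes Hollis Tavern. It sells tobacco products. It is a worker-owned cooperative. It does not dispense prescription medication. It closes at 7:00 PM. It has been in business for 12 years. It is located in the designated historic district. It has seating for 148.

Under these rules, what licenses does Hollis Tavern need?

Art. I. is located in the designated historic district (not: is located in Zone B) → Standard Certificate not required.
Art. II. closes 7:00 PM, after 6:00 PM; years in business 12 ≥ 9; is located in the designated historic district (not: is located in Zone B) → Municipal Authorization not required.
Art. III. sells tobacco products → Tobacco Retail Permit required.
Art. IV. is located in the designated historic district; sells tobacco products; closes 7:00 PM, at/before 1:00 AM → Historic District Registration required.
Art. V. seating 148 ≤ 154; is located in the designated historic district (not: is located in Zone C) → Compliance Authorization not required.
Art. VI. seating 148 ≥ 136; is located in the designated historic district → Limited Seating Certificate not required.
Art. VII. is located in the designated historic district (not: is located in a residentially zoned district); years in business 12 > 2; sells tobacco products → General Business Permit not required.
Art. VIII. years in business 12 > 6; is a worker-owned cooperative → Regulatory License required.
Art. IX. years in business 12 < 18; is located in the designated historic district (not: is located in Zone A); sells tobacco products → General Business Authorization not required.
Art. X. is located in the designated historic district → Trade Permit required.
Art. XI. years in business 12 < 15; closes 7:00 PM, after 6:00 PM → exempt from Trade Permit.

Historic District Registration, Regulatory License, Tobacco Retail Permit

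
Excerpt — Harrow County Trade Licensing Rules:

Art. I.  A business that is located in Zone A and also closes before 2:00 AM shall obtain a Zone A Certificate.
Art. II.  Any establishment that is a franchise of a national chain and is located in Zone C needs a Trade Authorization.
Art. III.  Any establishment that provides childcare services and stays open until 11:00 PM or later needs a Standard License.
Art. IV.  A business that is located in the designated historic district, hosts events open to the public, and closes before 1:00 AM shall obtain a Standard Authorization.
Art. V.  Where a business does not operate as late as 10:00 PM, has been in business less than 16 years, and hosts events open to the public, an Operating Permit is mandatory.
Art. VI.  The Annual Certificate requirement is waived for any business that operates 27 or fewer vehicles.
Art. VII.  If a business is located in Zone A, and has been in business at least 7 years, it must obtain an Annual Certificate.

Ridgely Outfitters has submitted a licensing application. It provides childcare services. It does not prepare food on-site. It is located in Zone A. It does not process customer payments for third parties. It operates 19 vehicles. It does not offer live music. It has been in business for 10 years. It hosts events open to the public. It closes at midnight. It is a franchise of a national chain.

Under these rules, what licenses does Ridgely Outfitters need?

Art. I. is located in Zone A; closes midnight, at/before 2:00 AM → Zone A Certificate required.
Art. II. is a franchise of a national chain; is located in Zone A (not: is located in Zone C) → Trade Authorization not required.
Art. III. provides childcare services; closes midnight, after 11:00 PM → Standard License required.
Art. IV. is located in Zone A (not: is located in the designated historic district); hosts events open to the public; closes midnight, at/before 1:00 AM → Standard Authorization not required.
Art. V. closes midnight, after 10:00 PM; years in business 10 < 16; hosts events open to the public → Operating Permit not required.
Art. VI. vehicles 19 ≤ 27 → exempt from Annual Certificate.
Art. VII. is located in Zone A; years in business 10 ≥ 7 → Annual Certificate required.

Standard License, Zone A Certificate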